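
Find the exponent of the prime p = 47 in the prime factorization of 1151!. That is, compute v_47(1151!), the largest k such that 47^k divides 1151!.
v_47(1151!) = 24

Legendre's formula: v_p(n!) = Σ_{k ≥ 1} ⌊n / p^k⌋. For p = 47, n = 1151, the terms are:
  ⌊1151/47^1⌋ = ⌊1151/47⌋ = 24
(the next term ⌊1151/47^2⌋ = 0, terminating the sum). Summing: v_47(1151!) = 24 = 24.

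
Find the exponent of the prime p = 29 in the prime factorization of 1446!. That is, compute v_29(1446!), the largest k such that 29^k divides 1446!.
v_29(1446!) = 50

Legendre's formula: v_p(n!) = Σ_{k ≥ 1} ⌊n / p^k⌋. For p = 29, n = 1446, the terms are:
  ⌊1446/29^1⌋ = ⌊1446/29⌋ = 49
  ⌊1446/29^2⌋ = ⌊1446/841⌋ = 1
(the next term ⌊1446/29^3⌋ = 0, terminating the sum). Summing: v_29(1446!) = 49 + 1 = 50.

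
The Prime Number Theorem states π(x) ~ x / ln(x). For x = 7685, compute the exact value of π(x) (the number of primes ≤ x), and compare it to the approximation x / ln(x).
π(7685) = 974;  x/ln(x) ≈ 858.94;  relative error ≈ 11.81%.

Directly count primes up to 7685: π(7685) = 974. The PNT approximation gives 7685/ln(7685) ≈ 7685/8.94703 ≈ 858.94. Relative error (π(x) − x/ln(x)) / π(x) ≈ 11.81%; the approximation is known to undercount slightly (Li(x) is a better estimate).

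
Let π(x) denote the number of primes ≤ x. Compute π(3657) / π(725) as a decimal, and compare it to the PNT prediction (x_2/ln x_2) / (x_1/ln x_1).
π(3657)/π(725) = 510/128 ≈ 3.9844;  PNT prediction ≈ 4.0492.

π(725) = 128 and π(3657) = 510, so π(3657)/π(725) ≈ 3.9844. The PNT-predicted ratio is (3657/ln(3657)) / (725/ln(725)) ≈ 4.0492. The two agree to within a few percent, as expected.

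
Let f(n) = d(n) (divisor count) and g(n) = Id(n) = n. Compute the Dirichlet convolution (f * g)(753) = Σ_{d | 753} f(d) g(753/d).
(d * Id)(753) = 1265

Divisors of 753: [1, 3, 251, 753]. For each d | 753:
  d = 1: d(1) · Id(753/1) = 1 · 753 = 753
  d = 3: d(3) · Id(753/3) = 2 · 251 = 502
  d = 251: d(251) · Id(753/251) = 2 · 3 = 6
  d = 753: d(753) · Id(753/753) = 4 · 1 = 4
Summing: (d * Id)(753) = 753 + 502 + 6 + 4 = 1265.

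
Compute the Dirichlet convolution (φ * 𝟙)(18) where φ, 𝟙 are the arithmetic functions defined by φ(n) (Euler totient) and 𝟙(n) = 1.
(φ * 𝟙)(18) = 18

Divisors of 18: [1, 2, 3, 6, 9, 18]. For each d | 18:
  d = 1: φ(1) · 𝟙(18/1) = 1 · 1 = 1
  d = 2: φ(2) · 𝟙(18/2) = 1 · 1 = 1
  d = 3: φ(3) · 𝟙(18/3) = 2 · 1 = 2
  d = 6: φ(6) · 𝟙(18/6) = 2 · 1 = 2
  d = 9: φ(9) · 𝟙(18/9) = 6 · 1 = 6
  d = 18: φ(18) · 𝟙(18/18) = 6 · 1 = 6
Summing: (φ * 𝟙)(18) = 1 + 1 + 2 + 2 + 6 + 6 = 18.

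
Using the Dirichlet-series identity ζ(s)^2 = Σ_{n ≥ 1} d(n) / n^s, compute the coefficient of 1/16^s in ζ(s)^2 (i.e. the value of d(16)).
d(16) = 5

ζ(s)^2 = (Σ 1/m^s)(Σ 1/k^s). The coefficient of 1/n^s in the product is the number of ordered pairs (m, k) with mk = n, which equals d(n). For n = 16, divisors are [1, 2, 4, 8, 16], so d(16) = 5.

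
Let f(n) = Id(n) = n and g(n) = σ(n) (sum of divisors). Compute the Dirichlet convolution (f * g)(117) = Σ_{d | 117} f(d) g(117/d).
(Id * σ)(117) = 918

Divisors of 117: [1, 3, 9, 13, 39, 117]. For each d | 117:
  d = 1: Id(1) · σ(117/1) = 1 · 182 = 182
  d = 3: Id(3) · σ(117/3) = 3 · 56 = 168
  d = 9: Id(9) · σ(117/9) = 9 · 14 = 126
  d = 13: Id(13) · σ(117/13) = 13 · 13 = 169
  d = 39: Id(39) · σ(117/39) = 39 · 4 = 156
  d = 117: Id(117) · σ(117/117) = 117 · 1 = 117
Summing: (Id * σ)(117) = 182 + 168 + 126 + 169 + 156 + 117 = 918.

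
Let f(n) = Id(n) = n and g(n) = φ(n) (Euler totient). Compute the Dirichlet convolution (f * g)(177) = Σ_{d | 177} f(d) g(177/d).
(Id * φ)(177) = 585

Divisors of 177: [1, 3, 59, 177]. For each d | 177:
  d = 1: Id(1) · φ(177/1) = 1 · 116 = 116
  d = 3: Id(3) · φ(177/3) = 3 · 58 = 174
  d = 59: Id(59) · φ(177/59) = 59 · 2 = 118
  d = 177: Id(177) · φ(177/177) = 177 · 1 = 177
Summing: (Id * φ)(177) = 116 + 174 + 118 + 177 = 585.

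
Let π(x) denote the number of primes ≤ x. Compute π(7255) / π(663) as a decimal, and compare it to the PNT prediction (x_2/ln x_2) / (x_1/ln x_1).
π(7255)/π(663) = 928/121 ≈ 7.6694;  PNT prediction ≈ 7.9974.

π(663) = 121 and π(7255) = 928, so π(7255)/π(663) ≈ 7.6694. The PNT-predicted ratio is (7255/ln(7255)) / (663/ln(663)) ≈ 7.9974. The two agree to within a few percent, as expected.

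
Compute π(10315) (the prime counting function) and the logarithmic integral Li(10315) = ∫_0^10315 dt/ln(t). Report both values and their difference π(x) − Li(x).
π(10315) = 1265;  Li(10315) ≈ 1280.28;  π(x) − Li(x) ≈ -15.28.

Direct count of primes ≤ 10315 gives π(10315) = 1265. Numerical evaluation of the logarithmic integral gives Li(10315) ≈ 1280.28. The difference π(x) − Li(x) ≈ -15.28 is typically negative for small/moderate x (Li(x) overestimates), though Littlewood's theorem shows this sign changes infinitely often.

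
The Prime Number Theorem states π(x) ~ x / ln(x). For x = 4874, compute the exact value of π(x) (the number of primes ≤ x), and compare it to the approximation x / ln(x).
π(4874) = 652;  x/ln(x) ≈ 573.97;  relative error ≈ 11.97%.

Directly count primes up to 4874: π(4874) = 652. The PNT approximation gives 4874/ln(4874) ≈ 4874/8.49167 ≈ 573.97. Relative error (π(x) − x/ln(x)) / π(x) ≈ 11.97%; the approximation is known to undercount slightly (Li(x) is a better estimate).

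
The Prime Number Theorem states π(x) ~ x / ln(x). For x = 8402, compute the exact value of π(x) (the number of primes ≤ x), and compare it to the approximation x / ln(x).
π(8402) = 1051;  x/ln(x) ≈ 929.81;  relative error ≈ 11.53%.

Directly count primes up to 8402: π(8402) = 1051. The PNT approximation gives 8402/ln(8402) ≈ 8402/9.03623 ≈ 929.81. Relative error (π(x) − x/ln(x)) / π(x) ≈ 11.53%; the approximation is known to undercount slightly (Li(x) is a better estimate).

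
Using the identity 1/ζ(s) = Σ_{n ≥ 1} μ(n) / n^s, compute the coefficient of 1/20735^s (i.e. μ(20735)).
μ(20735) = 1

Factor n = 20735 = 5 · 11 · 13 · 29. μ(n) = 0 if any exponent ≥ 2 (not squarefree); otherwise μ(n) = (−1)^{ω(n)} where ω(n) is the number of distinct prime factors. Applying: μ(20735) = 1.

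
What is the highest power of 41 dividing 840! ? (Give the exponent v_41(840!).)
v_41(840!) = 20

Legendre's formula: v_p(n!) = Σ_{k ≥ 1} ⌊n / p^k⌋. For p = 41, n = 840, the terms are:
  ⌊840/41^1⌋ = ⌊840/41⌋ = 20
(the next term ⌊840/41^2⌋ = 0, terminating the sum). Summing: v_41(840!) = 20 = 20.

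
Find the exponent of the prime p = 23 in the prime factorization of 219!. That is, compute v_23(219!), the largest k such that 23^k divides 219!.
v_23(219!) = 9

Legendre's formula: v_p(n!) = Σ_{k ≥ 1} ⌊n / p^k⌋. For p = 23, n = 219, the terms are:
  ⌊219/23^1⌋ = ⌊219/23⌋ = 9
(the next term ⌊219/23^2⌋ = 0, terminating the sum). Summing: v_23(219!) = 9 = 9.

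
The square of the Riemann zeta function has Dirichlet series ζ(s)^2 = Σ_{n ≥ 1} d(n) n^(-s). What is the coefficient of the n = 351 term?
d(351) = 8

ζ(s)^2 = (Σ 1/m^s)(Σ 1/k^s). The coefficient of 1/n^s in the product is the number of ordered pairs (m, k) with mk = n, which equals d(n). For n = 351, divisors are [1, 3, 9, 13, 27, 39, 117, 351], so d(351) = 8.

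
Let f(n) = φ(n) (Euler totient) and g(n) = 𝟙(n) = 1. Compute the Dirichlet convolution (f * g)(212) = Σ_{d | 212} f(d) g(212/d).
(φ * 𝟙)(212) = 212

Divisors of 212: [1, 2, 4, 53, 106, 212]. For each d | 212:
  d = 1: φ(1) · 𝟙(212/1) = 1 · 1 = 1
  d = 2: φ(2) · 𝟙(212/2) = 1 · 1 = 1
  d = 4: φ(4) · 𝟙(212/4) = 2 · 1 = 2
  d = 53: φ(53) · 𝟙(212/53) = 52 · 1 = 52
  d = 106: φ(106) · 𝟙(212/106) = 52 · 1 = 52
  d = 212: φ(212) · 𝟙(212/212) = 104 · 1 = 104
Summing: (φ * 𝟙)(212) = 1 + 1 + 2 + 52 + 52 + 104 = 212.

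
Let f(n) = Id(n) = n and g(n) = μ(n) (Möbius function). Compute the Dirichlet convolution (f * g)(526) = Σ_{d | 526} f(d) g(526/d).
(Id * μ)(526) = 262

Divisors of 526: [1, 2, 263, 526]. For each d | 526:
  d = 1: Id(1) · μ(526/1) = 1 · 1 = 1
  d = 2: Id(2) · μ(526/2) = 2 · -1 = -2
  d = 263: Id(263) · μ(526/263) = 263 · -1 = -263
  d = 526: Id(526) · μ(526/526) = 526 · 1 = 526
Summing: (Id * μ)(526) = 1 + -2 + -263 + 526 = 262.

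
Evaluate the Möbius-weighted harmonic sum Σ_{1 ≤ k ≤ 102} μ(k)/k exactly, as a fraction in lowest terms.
Σ μ(k)/k = 2660830183286759736179348593747906673/232862364358497360900063316880507363070

Values of μ(k) for 1 ≤ k ≤ 102: μ(1) = 1, μ(2) = -1, μ(3) = -1, μ(5) = -1, μ(6) = 1, μ(7) = -1, μ(10) = 1, μ(11) = -1, μ(13) = -1, μ(14) = 1, μ(15) = 1, μ(17) = -1, μ(19) = -1, μ(21) = 1, μ(22) = 1, μ(23) = -1, μ(26) = 1, μ(29) = -1, μ(30) = -1, μ(31) = -1, μ(33) = 1, μ(34) = 1, μ(35) = 1, μ(37) = -1, μ(38) = 1, μ(39) = 1, μ(41) = -1, μ(42) = -1, μ(43) = -1, μ(46) = 1, μ(47) = -1, μ(51) = 1, μ(53) = -1, μ(55) = 1, μ(57) = 1, μ(58) = 1, μ(59) = -1, μ(61) = -1, μ(62) = 1, μ(65) = 1, μ(66) = -1, μ(67) = -1, μ(69) = 1, μ(70) = -1, μ(71) = -1, μ(73) = -1, μ(74) = 1, μ(77) = 1, μ(78) = -1, μ(79) = -1, μ(82) = 1, μ(83) = -1, μ(85) = 1, μ(86) = 1, μ(87) = 1, μ(89) = -1, μ(91) = 1, μ(93) = 1, μ(94) = 1, μ(95) = 1, μ(97) = -1, μ(101) = -1, μ(102) = -1, with μ = 0 on non-squarefree integers. Summing μ(k)/k for k where μ(k) ≠ 0 gives 2660830183286759736179348593747906673/232862364358497360900063316880507363070 ≈ 0.0114. (PNT ⟺ this sum → 0 as n → ∞.)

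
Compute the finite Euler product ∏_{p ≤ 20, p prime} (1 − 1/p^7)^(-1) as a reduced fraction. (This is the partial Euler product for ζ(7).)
∏ = 155826023762586560111512988551201501037015625/154535761885293084095586902270463356349603488

The primes p ≤ 20 are [2, 3, 5, 7, 11, 13, 17, 19]. For each prime, (1 − 1/p^7)^(-1) = p^7 / (p^7 − 1). The product is (1 − 1/2^7)^(-1), (1 − 1/3^7)^(-1), (1 − 1/5^7)^(-1), (1 − 1/7^7)^(-1), (1 − 1/11^7)^(-1), (1 − 1/13^7)^(-1), (1 − 1/17^7)^(-1), (1 − 1/19^7)^(-1) = ∏ p^7 / (p^7 − 1) = 155826023762586560111512988551201501037015625/154535761885293084095586902270463356349603488.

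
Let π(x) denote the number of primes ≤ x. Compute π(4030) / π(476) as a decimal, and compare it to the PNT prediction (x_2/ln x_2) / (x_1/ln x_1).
π(4030)/π(476) = 557/91 ≈ 6.1209;  PNT prediction ≈ 6.2879.

π(476) = 91 and π(4030) = 557, so π(4030)/π(476) ≈ 6.1209. The PNT-predicted ratio is (4030/ln(4030)) / (476/ln(476)) ≈ 6.2879. The two agree to within a few percent, as expected.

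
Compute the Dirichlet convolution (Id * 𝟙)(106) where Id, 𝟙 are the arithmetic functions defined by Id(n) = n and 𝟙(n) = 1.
(Id * 𝟙)(106) = 162

Divisors of 106: [1, 2, 53, 106]. For each d | 106:
  d = 1: Id(1) · 𝟙(106/1) = 1 · 1 = 1
  d = 2: Id(2) · 𝟙(106/2) = 2 · 1 = 2
  d = 53: Id(53) · 𝟙(106/53) = 53 · 1 = 53
  d = 106: Id(106) · 𝟙(106/106) = 106 · 1 = 106
Summing: (Id * 𝟙)(106) = 1 + 2 + 53 + 106 = 162.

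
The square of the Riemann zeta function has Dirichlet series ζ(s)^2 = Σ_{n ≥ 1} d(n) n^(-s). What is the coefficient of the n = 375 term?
d(375) = 8

ζ(s)^2 = (Σ 1/m^s)(Σ 1/k^s). The coefficient of 1/n^s in the product is the number of ordered pairs (m, k) with mk = n, which equals d(n). For n = 375, divisors are [1, 3, 5, 15, 25, 75, 125, 375], so d(375) = 8.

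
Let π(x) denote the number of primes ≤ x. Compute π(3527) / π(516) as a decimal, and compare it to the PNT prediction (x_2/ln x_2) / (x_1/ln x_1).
π(3527)/π(516) = 492/97 ≈ 5.0722;  PNT prediction ≈ 5.2268.

π(516) = 97 and π(3527) = 492, so π(3527)/π(516) ≈ 5.0722. The PNT-predicted ratio is (3527/ln(3527)) / (516/ln(516)) ≈ 5.2268. The two agree to within a few percent, as expected.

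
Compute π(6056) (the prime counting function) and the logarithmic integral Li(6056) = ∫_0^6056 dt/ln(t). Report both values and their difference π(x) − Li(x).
π(6056) = 790;  Li(6056) ≈ 806.85;  π(x) − Li(x) ≈ -16.85.

Direct count of primes ≤ 6056 gives π(6056) = 790. Numerical evaluation of the logarithmic integral gives Li(6056) ≈ 806.85. The difference π(x) − Li(x) ≈ -16.85 is typically negative for small/moderate x (Li(x) overestimates), though Littlewood's theorem shows this sign changes infinitely often.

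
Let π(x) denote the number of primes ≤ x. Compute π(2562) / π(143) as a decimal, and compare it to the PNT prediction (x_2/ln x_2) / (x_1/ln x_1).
π(2562)/π(143) = 375/34 ≈ 11.0294;  PNT prediction ≈ 11.3288.

π(143) = 34 and π(2562) = 375, so π(2562)/π(143) ≈ 11.0294. The PNT-predicted ratio is (2562/ln(2562)) / (143/ln(143)) ≈ 11.3288. The two agree to within a few percent, as expected.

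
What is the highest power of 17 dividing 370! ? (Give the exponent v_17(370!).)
v_17(370!) = 22

Legendre's formula: v_p(n!) = Σ_{k ≥ 1} ⌊n / p^k⌋. For p = 17, n = 370, the terms are:
  ⌊370/17^1⌋ = ⌊370/17⌋ = 21
  ⌊370/17^2⌋ = ⌊370/289⌋ = 1
(the next term ⌊370/17^3⌋ = 0, terminating the sum). Summing: v_17(370!) = 21 + 1 = 22.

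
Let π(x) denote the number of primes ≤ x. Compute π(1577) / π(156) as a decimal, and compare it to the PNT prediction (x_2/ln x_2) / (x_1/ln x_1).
π(1577)/π(156) = 248/36 ≈ 6.8889;  PNT prediction ≈ 6.9329.

π(156) = 36 and π(1577) = 248, so π(1577)/π(156) ≈ 6.8889. The PNT-predicted ratio is (1577/ln(1577)) / (156/ln(156)) ≈ 6.9329. The two agree to within a few percent, as expected.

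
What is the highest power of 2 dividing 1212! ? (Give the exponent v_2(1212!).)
v_2(1212!) = 1206

Legendre's formula: v_p(n!) = Σ_{k ≥ 1} ⌊n / p^k⌋. For p = 2, n = 1212, the terms are:
  ⌊1212/2^1⌋ = ⌊1212/2⌋ = 606
  ⌊1212/2^2⌋ = ⌊1212/4⌋ = 303
  ⌊1212/2^3⌋ = ⌊1212/8⌋ = 151
  ⌊1212/2^4⌋ = ⌊1212/16⌋ = 75
  ⌊1212/2^5⌋ = ⌊1212/32⌋ = 37
  ⌊1212/2^6⌋ = ⌊1212/64⌋ = 18
  ⌊1212/2^7⌋ = ⌊1212/128⌋ = 9
  ⌊1212/2^8⌋ = ⌊1212/256⌋ = 4
  ⌊1212/2^9⌋ = ⌊1212/512⌋ = 2
  ⌊1212/2^10⌋ = ⌊1212/1024⌋ = 1
(the next term ⌊1212/2^11⌋ = 0, terminating the sum). Summing: v_2(1212!) = 606 + 303 + 151 + 75 + 37 + 18 + 9 + 4 + 2 + 1 = 1206.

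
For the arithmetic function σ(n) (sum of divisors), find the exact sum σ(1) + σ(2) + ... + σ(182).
Σ_{n ≤ 182} σ(n) = 27338

Compute σ(n) for each 1 ≤ n ≤ 182: σ(1) = 1, σ(2) = 3, σ(3) = 4, σ(4) = 7, σ(5) = 6, σ(6) = 12, σ(7) = 8, σ(8) = 15, σ(9) = 13, σ(10) = 18, σ(11) = 12, σ(12) = 28, σ(13) = 14, σ(14) = 24, σ(15) = 24, σ(16) = 31, σ(17) = 18, σ(18) = 39, σ(19) = 20, σ(20) = 42, σ(21) = 32, σ(22) = 36, σ(23) = 24, σ(24) = 60, σ(25) = 31, σ(26) = 42, σ(27) = 40, σ(28) = 56, σ(29) = 30, σ(30) = 72, σ(31) = 32, σ(32) = 63, σ(33) = 48, σ(34) = 54, σ(35) = 48, σ(36) = 91, σ(37) = 38, σ(38) = 60, σ(39) = 56, σ(40) = 90, σ(41) = 42, σ(42) = 96, σ(43) = 44, σ(44) = 84, σ(45) = 78, σ(46) = 72, σ(47) = 48, σ(48) = 124, σ(49) = 57, σ(50) = 93, σ(51) = 72, σ(52) = 98, σ(53) = 54, σ(54) = 120, σ(55) = 72, σ(56) = 120, σ(57) = 80, σ(58) = 90, σ(59) = 60, σ(60) = 168, σ(61) = 62, σ(62) = 96, σ(63) = 104, σ(64) = 127, σ(65) = 84, σ(66) = 144, σ(67) = 68, σ(68) = 126, σ(69) = 96, σ(70) = 144, σ(71) = 72, σ(72) = 195, σ(73) = 74, σ(74) = 114, σ(75) = 124, σ(76) = 140, σ(77) = 96, σ(78) = 168, σ(79) = 80, σ(80) = 186, σ(81) = 121, σ(82) = 126, σ(83) = 84, σ(84) = 224, σ(85) = 108, σ(86) = 132, σ(87) = 120, σ(88) = 180, σ(89) = 90, σ(90) = 234, σ(91) = 112, σ(92) = 168, σ(93) = 128, σ(94) = 144, σ(95) = 120, σ(96) = 252, σ(97) = 98, σ(98) = 171, σ(99) = 156, σ(100) = 217, σ(101) = 102, σ(102) = 216, σ(103) = 104, σ(104) = 210, σ(105) = 192, σ(106) = 162, σ(107) = 108, σ(108) = 280, σ(109) = 110, σ(110) = 216, σ(111) = 152, σ(112) = 248, σ(113) = 114, σ(114) = 240, σ(115) = 144, σ(116) = 210, σ(117) = 182, σ(118) = 180, σ(119) = 144, σ(120) = 360, σ(121) = 133, σ(122) = 186, σ(123) = 168, σ(124) = 224, σ(125) = 156, σ(126) = 312, σ(127) = 128, σ(128) = 255, σ(129) = 176, σ(130) = 252, σ(131) = 132, σ(132) = 336, σ(133) = 160, σ(134) = 204, σ(135) = 240, σ(136) = 270, σ(137) = 138, σ(138) = 288, σ(139) = 140, σ(140) = 336, σ(141) = 192, σ(142) = 216, σ(143) = 168, σ(144) = 403, σ(145) = 180, σ(146) = 222, σ(147) = 228, σ(148) = 266, σ(149) = 150, σ(150) = 372, σ(151) = 152, σ(152) = 300, σ(153) = 234, σ(154) = 288, σ(155) = 192, σ(156) = 392, σ(157) = 158, σ(158) = 240, σ(159) = 216, σ(160) = 378, σ(161) = 192, σ(162) = 363, σ(163) = 164, σ(164) = 294, σ(165) = 288, σ(166) = 252, σ(167) = 168, σ(168) = 480, σ(169) = 183, σ(170) = 324, σ(171) = 260, σ(172) = 308, σ(173) = 174, σ(174) = 360, σ(175) = 248, σ(176) = 372, σ(177) = 240, σ(178) = 270, σ(179) = 180, σ(180) = 546, σ(181) = 182, σ(182) = 336. Summing all 182 values: 27338. (Average order: Σ_{n ≤ x} σ(n) ~ (π²/12) x². For x = 182, (π²/12)·182² ≈ 27243.40.)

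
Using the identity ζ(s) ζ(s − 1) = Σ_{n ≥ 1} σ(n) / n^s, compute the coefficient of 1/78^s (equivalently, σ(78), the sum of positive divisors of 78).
σ(78) = 168

In the product (Σ m^0/m^s)(Σ k / k^s) = Σ (Σ_{d | n} d) / n^s, the coefficient of 1/n^s is σ(n) = Σ_{d | n} d. For n = 78, divisors are [1, 2, 3, 6, 13, 26, 39, 78]; summing: σ(78) = 168.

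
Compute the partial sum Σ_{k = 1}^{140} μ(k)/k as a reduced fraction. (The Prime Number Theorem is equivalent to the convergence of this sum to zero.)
Σ μ(k)/k = -149232714064150937862643507545628954127995759701627353/10014646650599190067509233131649940057366334653200433090

Values of μ(k) for 1 ≤ k ≤ 140: μ(1) = 1, μ(2) = -1, μ(3) = -1, μ(5) = -1, μ(6) = 1, μ(7) = -1, μ(10) = 1, μ(11) = -1, μ(13) = -1, μ(14) = 1, μ(15) = 1, μ(17) = -1, μ(19) = -1, μ(21) = 1, μ(22) = 1, μ(23) = -1, μ(26) = 1, μ(29) = -1, μ(30) = -1, μ(31) = -1, μ(33) = 1, μ(34) = 1, μ(35) = 1, μ(37) = -1, μ(38) = 1, μ(39) = 1, μ(41) = -1, μ(42) = -1, μ(43) = -1, μ(46) = 1, μ(47) = -1, μ(51) = 1, μ(53) = -1, μ(55) = 1, μ(57) = 1, μ(58) = 1, μ(59) = -1, μ(61) = -1, μ(62) = 1, μ(65) = 1, μ(66) = -1, μ(67) = -1, μ(69) = 1, μ(70) = -1, μ(71) = -1, μ(73) = -1, μ(74) = 1, μ(77) = 1, μ(78) = -1, μ(79) = -1, μ(82) = 1, μ(83) = -1, μ(85) = 1, μ(86) = 1, μ(87) = 1, μ(89) = -1, μ(91) = 1, μ(93) = 1, μ(94) = 1, μ(95) = 1, μ(97) = -1, μ(101) = -1, μ(102) = -1, μ(103) = -1, μ(105) = -1, μ(106) = 1, μ(107) = -1, μ(109) = -1, μ(110) = -1, μ(111) = 1, μ(113) = -1, μ(114) = -1, μ(115) = 1, μ(118) = 1, μ(119) = 1, μ(122) = 1, μ(123) = 1, μ(127) = -1, μ(129) = 1, μ(130) = -1, μ(131) = -1, μ(133) = 1, μ(134) = 1, μ(137) = -1, μ(138) = -1, μ(139) = -1, with μ = 0 on non-squarefree integers. Summing μ(k)/k for k where μ(k) ≠ 0 gives -149232714064150937862643507545628954127995759701627353/10014646650599190067509233131649940057366334653200433090 ≈ -0.0149. (PNT ⟺ this sum → 0 as n → ∞.)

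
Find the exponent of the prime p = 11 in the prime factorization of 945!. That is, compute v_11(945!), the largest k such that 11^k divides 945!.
v_11(945!) = 92

Legendre's formula: v_p(n!) = Σ_{k ≥ 1} ⌊n / p^k⌋. For p = 11, n = 945, the terms are:
  ⌊945/11^1⌋ = ⌊945/11⌋ = 85
  ⌊945/11^2⌋ = ⌊945/121⌋ = 7
(the next term ⌊945/11^3⌋ = 0, terminating the sum). Summing: v_11(945!) = 85 + 7 = 92.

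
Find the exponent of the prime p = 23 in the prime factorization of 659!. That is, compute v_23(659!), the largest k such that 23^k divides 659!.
v_23(659!) = 29

Legendre's formula: v_p(n!) = Σ_{k ≥ 1} ⌊n / p^k⌋. For p = 23, n = 659, the terms are:
  ⌊659/23^1⌋ = ⌊659/23⌋ = 28
  ⌊659/23^2⌋ = ⌊659/529⌋ = 1
(the next term ⌊659/23^3⌋ = 0, terminating the sum). Summing: v_23(659!) = 28 + 1 = 29.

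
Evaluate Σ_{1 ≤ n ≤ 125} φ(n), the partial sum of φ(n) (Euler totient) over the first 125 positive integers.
Σ_{n ≤ 125} φ(n) = 4796

Compute φ(n) for each 1 ≤ n ≤ 125: φ(1) = 1, φ(2) = 1, φ(3) = 2, φ(4) = 2, φ(5) = 4, φ(6) = 2, φ(7) = 6, φ(8) = 4, φ(9) = 6, φ(10) = 4, φ(11) = 10, φ(12) = 4, φ(13) = 12, φ(14) = 6, φ(15) = 8, φ(16) = 8, φ(17) = 16, φ(18) = 6, φ(19) = 18, φ(20) = 8, φ(21) = 12, φ(22) = 10, φ(23) = 22, φ(24) = 8, φ(25) = 20, φ(26) = 12, φ(27) = 18, φ(28) = 12, φ(29) = 28, φ(30) = 8, φ(31) = 30, φ(32) = 16, φ(33) = 20, φ(34) = 16, φ(35) = 24, φ(36) = 12, φ(37) = 36, φ(38) = 18, φ(39) = 24, φ(40) = 16, φ(41) = 40, φ(42) = 12, φ(43) = 42, φ(44) = 20, φ(45) = 24, φ(46) = 22, φ(47) = 46, φ(48) = 16, φ(49) = 42, φ(50) = 20, φ(51) = 32, φ(52) = 24, φ(53) = 52, φ(54) = 18, φ(55) = 40, φ(56) = 24, φ(57) = 36, φ(58) = 28, φ(59) = 58, φ(60) = 16, φ(61) = 60, φ(62) = 30, φ(63) = 36, φ(64) = 32, φ(65) = 48, φ(66) = 20, φ(67) = 66, φ(68) = 32, φ(69) = 44, φ(70) = 24, φ(71) = 70, φ(72) = 24, φ(73) = 72, φ(74) = 36, φ(75) = 40, φ(76) = 36, φ(77) = 60, φ(78) = 24, φ(79) = 78, φ(80) = 32, φ(81) = 54, φ(82) = 40, φ(83) = 82, φ(84) = 24, φ(85) = 64, φ(86) = 42, φ(87) = 56, φ(88) = 40, φ(89) = 88, φ(90) = 24, φ(91) = 72, φ(92) = 44, φ(93) = 60, φ(94) = 46, φ(95) = 72, φ(96) = 32, φ(97) = 96, φ(98) = 42, φ(99) = 60, φ(100) = 40, φ(101) = 100, φ(102) = 32, φ(103) = 102, φ(104) = 48, φ(105) = 48, φ(106) = 52, φ(107) = 106, φ(108) = 36, φ(109) = 108, φ(110) = 40, φ(111) = 72, φ(112) = 48, φ(113) = 112, φ(114) = 36, φ(115) = 88, φ(116) = 56, φ(117) = 72, φ(118) = 58, φ(119) = 96, φ(120) = 32, φ(121) = 110, φ(122) = 60, φ(123) = 80, φ(124) = 60, φ(125) = 100. Summing all 125 values: 4796. (Average order: Σ_{n ≤ x} φ(n) ~ (3/π²) x². For x = 125, (3/π²)·125² ≈ 4749.43.)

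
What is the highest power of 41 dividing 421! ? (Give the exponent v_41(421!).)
v_41(421!) = 10

Legendre's formula: v_p(n!) = Σ_{k ≥ 1} ⌊n / p^k⌋. For p = 41, n = 421, the terms are:
  ⌊421/41^1⌋ = ⌊421/41⌋ = 10
(the next term ⌊421/41^2⌋ = 0, terminating the sum). Summing: v_41(421!) = 10 = 10.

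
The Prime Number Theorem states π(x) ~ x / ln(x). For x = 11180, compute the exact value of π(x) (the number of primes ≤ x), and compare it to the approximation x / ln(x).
π(11180) = 1355;  x/ln(x) ≈ 1199.33;  relative error ≈ 11.49%.

Directly count primes up to 11180: π(11180) = 1355. The PNT approximation gives 11180/ln(11180) ≈ 11180/9.32188 ≈ 1199.33. Relative error (π(x) − x/ln(x)) / π(x) ≈ 11.49%; the approximation is known to undercount slightly (Li(x) is a better estimate).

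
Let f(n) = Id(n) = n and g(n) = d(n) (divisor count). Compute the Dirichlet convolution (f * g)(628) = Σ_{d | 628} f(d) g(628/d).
(Id * d)(628) = 1749

Divisors of 628: [1, 2, 4, 157, 314, 628]. For each d | 628:
  d = 1: Id(1) · d(628/1) = 1 · 6 = 6
  d = 2: Id(2) · d(628/2) = 2 · 4 = 8
  d = 4: Id(4) · d(628/4) = 4 · 2 = 8
  d = 157: Id(157) · d(628/157) = 157 · 3 = 471
  d = 314: Id(314) · d(628/314) = 314 · 2 = 628
  d = 628: Id(628) · d(628/628) = 628 · 1 = 628
Summing: (Id * d)(628) = 6 + 8 + 8 + 471 + 628 + 628 = 1749.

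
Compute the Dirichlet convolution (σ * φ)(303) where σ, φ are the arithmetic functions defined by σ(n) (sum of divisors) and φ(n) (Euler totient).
(σ * φ)(303) = 1212

Divisors of 303: [1, 3, 101, 303]. For each d | 303:
  d = 1: σ(1) · φ(303/1) = 1 · 200 = 200
  d = 3: σ(3) · φ(303/3) = 4 · 100 = 400
  d = 101: σ(101) · φ(303/101) = 102 · 2 = 204
  d = 303: σ(303) · φ(303/303) = 408 · 1 = 408
Summing: (σ * φ)(303) = 200 + 400 + 204 + 408 = 1212.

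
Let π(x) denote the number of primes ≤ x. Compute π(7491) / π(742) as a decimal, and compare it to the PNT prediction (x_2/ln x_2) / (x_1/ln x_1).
π(7491)/π(742) = 949/131 ≈ 7.2443;  PNT prediction ≈ 7.4793.

π(742) = 131 and π(7491) = 949, so π(7491)/π(742) ≈ 7.2443. The PNT-predicted ratio is (7491/ln(7491)) / (742/ln(742)) ≈ 7.4793. The two agree to within a few percent, as expected.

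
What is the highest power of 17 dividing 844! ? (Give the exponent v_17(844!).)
v_17(844!) = 51

Legendre's formula: v_p(n!) = Σ_{k ≥ 1} ⌊n / p^k⌋. For p = 17, n = 844, the terms are:
  ⌊844/17^1⌋ = ⌊844/17⌋ = 49
  ⌊844/17^2⌋ = ⌊844/289⌋ = 2
(the next term ⌊844/17^3⌋ = 0, terminating the sum). Summing: v_17(844!) = 49 + 2 = 51.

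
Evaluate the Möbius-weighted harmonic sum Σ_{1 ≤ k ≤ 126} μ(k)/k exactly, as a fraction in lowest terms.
Σ μ(k)/k = 23090940688334333795050585396213953208427071/3161005464041760778814520629154366249327468699

Values of μ(k) for 1 ≤ k ≤ 126: μ(1) = 1, μ(2) = -1, μ(3) = -1, μ(5) = -1, μ(6) = 1, μ(7) = -1, μ(10) = 1, μ(11) = -1, μ(13) = -1, μ(14) = 1, μ(15) = 1, μ(17) = -1, μ(19) = -1, μ(21) = 1, μ(22) = 1, μ(23) = -1, μ(26) = 1, μ(29) = -1, μ(30) = -1, μ(31) = -1, μ(33) = 1, μ(34) = 1, μ(35) = 1, μ(37) = -1, μ(38) = 1, μ(39) = 1, μ(41) = -1, μ(42) = -1, μ(43) = -1, μ(46) = 1, μ(47) = -1, μ(51) = 1, μ(53) = -1, μ(55) = 1, μ(57) = 1, μ(58) = 1, μ(59) = -1, μ(61) = -1, μ(62) = 1, μ(65) = 1, μ(66) = -1, μ(67) = -1, μ(69) = 1, μ(70) = -1, μ(71) = -1, μ(73) = -1, μ(74) = 1, μ(77) = 1, μ(78) = -1, μ(79) = -1, μ(82) = 1, μ(83) = -1, μ(85) = 1, μ(86) = 1, μ(87) = 1, μ(89) = -1, μ(91) = 1, μ(93) = 1, μ(94) = 1, μ(95) = 1, μ(97) = -1, μ(101) = -1, μ(102) = -1, μ(103) = -1, μ(105) = -1, μ(106) = 1, μ(107) = -1, μ(109) = -1, μ(110) = -1, μ(111) = 1, μ(113) = -1, μ(114) = -1, μ(115) = 1, μ(118) = 1, μ(119) = 1, μ(122) = 1, μ(123) = 1, with μ = 0 on non-squarefree integers. Summing μ(k)/k for k where μ(k) ≠ 0 gives 23090940688334333795050585396213953208427071/3161005464041760778814520629154366249327468699 ≈ 0.0073. (PNT ⟺ this sum → 0 as n → ∞.)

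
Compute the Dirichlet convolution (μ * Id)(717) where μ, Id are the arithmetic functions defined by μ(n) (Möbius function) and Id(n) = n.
(μ * Id)(717) = 476

Divisors of 717: [1, 3, 239, 717]. For each d | 717:
  d = 1: μ(1) · Id(717/1) = 1 · 717 = 717
  d = 3: μ(3) · Id(717/3) = -1 · 239 = -239
  d = 239: μ(239) · Id(717/239) = -1 · 3 = -3
  d = 717: μ(717) · Id(717/717) = 1 · 1 = 1
Summing: (μ * Id)(717) = 717 + -239 + -3 + 1 = 476.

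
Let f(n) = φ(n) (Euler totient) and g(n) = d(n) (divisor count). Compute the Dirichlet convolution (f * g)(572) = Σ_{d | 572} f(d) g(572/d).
(φ * d)(572) = 1176

Divisors of 572: [1, 2, 4, 11, 13, 22, 26, 44, 52, 143, 286, 572]. For each d | 572:
  d = 1: φ(1) · d(572/1) = 1 · 12 = 12
  d = 2: φ(2) · d(572/2) = 1 · 8 = 8
  d = 4: φ(4) · d(572/4) = 2 · 4 = 8
  d = 11: φ(11) · d(572/11) = 10 · 6 = 60
  d = 13: φ(13) · d(572/13) = 12 · 6 = 72
  d = 22: φ(22) · d(572/22) = 10 · 4 = 40
  d = 26: φ(26) · d(572/26) = 12 · 4 = 48
  d = 44: φ(44) · d(572/44) = 20 · 2 = 40
  d = 52: φ(52) · d(572/52) = 24 · 2 = 48
  d = 143: φ(143) · d(572/143) = 120 · 3 = 360
  d = 286: φ(286) · d(572/286) = 120 · 2 = 240
  d = 572: φ(572) · d(572/572) = 240 · 1 = 240
Summing: (φ * d)(572) = 12 + 8 + 8 + 60 + 72 + 40 + 48 + 40 + 48 + 360 + 240 + 240 = 1176.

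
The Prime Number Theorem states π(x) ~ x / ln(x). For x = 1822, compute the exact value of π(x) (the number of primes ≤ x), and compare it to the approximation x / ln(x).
π(1822) = 280;  x/ln(x) ≈ 242.68;  relative error ≈ 13.33%.

Directly count primes up to 1822: π(1822) = 280. The PNT approximation gives 1822/ln(1822) ≈ 1822/7.50769 ≈ 242.68. Relative error (π(x) − x/ln(x)) / π(x) ≈ 13.33%; the approximation is known to undercount slightly (Li(x) is a better estimate).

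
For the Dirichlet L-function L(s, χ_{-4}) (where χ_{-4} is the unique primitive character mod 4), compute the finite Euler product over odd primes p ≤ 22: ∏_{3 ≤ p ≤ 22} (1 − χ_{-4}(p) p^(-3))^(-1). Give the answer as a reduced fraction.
∏ = 2463517706231725/2542314678779904

The odd primes p ≤ 22 are [3, 5, 7, 11, 13, 17, 19]. For each, χ(p) = 1 if p ≡ 1 mod 4, χ(p) = −1 if p ≡ 3 mod 4. Taking (1 − χ(p)/p^3)^(-1) = p^3/(p^3 − χ(p)): (1 − (-1)/3^3)^(-1) · (1 − (1)/5^3)^(-1) · (1 − (-1)/7^3)^(-1) · (1 − (-1)/11^3)^(-1) · (1 − (1)/13^3)^(-1) · (1 − (1)/17^3)^(-1) · (1 − (-1)/19^3)^(-1) = 2463517706231725/2542314678779904.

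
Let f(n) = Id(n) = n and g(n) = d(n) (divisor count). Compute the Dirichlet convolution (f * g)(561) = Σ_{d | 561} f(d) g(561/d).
(Id * d)(561) = 1235

Divisors of 561: [1, 3, 11, 17, 33, 51, 187, 561]. For each d | 561:
  d = 1: Id(1) · d(561/1) = 1 · 8 = 8
  d = 3: Id(3) · d(561/3) = 3 · 4 = 12
  d = 11: Id(11) · d(561/11) = 11 · 4 = 44
  d = 17: Id(17) · d(561/17) = 17 · 4 = 68
  d = 33: Id(33) · d(561/33) = 33 · 2 = 66
  d = 51: Id(51) · d(561/51) = 51 · 2 = 102
  d = 187: Id(187) · d(561/187) = 187 · 2 = 374
  d = 561: Id(561) · d(561/561) = 561 · 1 = 561
Summing: (Id * d)(561) = 8 + 12 + 44 + 68 + 66 + 102 + 374 + 561 = 1235.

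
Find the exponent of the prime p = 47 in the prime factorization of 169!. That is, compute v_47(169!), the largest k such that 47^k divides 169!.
v_47(169!) = 3

Legendre's formula: v_p(n!) = Σ_{k ≥ 1} ⌊n / p^k⌋. For p = 47, n = 169, the terms are:
  ⌊169/47^1⌋ = ⌊169/47⌋ = 3
(the next term ⌊169/47^2⌋ = 0, terminating the sum). Summing: v_47(169!) = 3 = 3.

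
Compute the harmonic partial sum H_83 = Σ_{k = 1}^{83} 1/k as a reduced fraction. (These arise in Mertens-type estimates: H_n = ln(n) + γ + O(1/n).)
H_83 = 3672441655127796364812512959533039359/734184632222154704090370027645633600

Direct summation: H_83 = 1 + 1/2 + ... + 1/83. The least common denominator is lcm(1, ..., 83) = 8076030954443701744994070304101969600; over this denominator the numerator is 8076030954443701744994070304101969600 + 4038015477221850872497035152050984800 + 2692010318147900581664690101367323200 + 2019007738610925436248517576025492400 + 1615206190888740348998814060820393920 + 1346005159073950290832345050683661600 + 1153718707777671677856295757728852800 + 1009503869305462718124258788012746200 + 897336772715966860554896700455774400 + 807603095444370174499407030410196960 + 734184632222154704090370027645633600 + 673002579536975145416172525341830800 + 621233150341823211153390023392459200 + 576859353888835838928147878864426400 + 538402063629580116332938020273464640 + 504751934652731359062129394006373100 + 475060644379041279117298253182468800 + 448668386357983430277448350227887200 + 425054260760194828683898437057998400 + 403801547722185087249703515205098480 + 384572902592557225952098585909617600 + 367092316111077352045185013822816800 + 351131780627987032391046534960955200 + 336501289768487572708086262670915400 + 323041238177748069799762812164078784 + 310616575170911605576695011696229600 + 299112257571988953518298900151924800 + 288429676944417919464073939432213200 + 278483826015300060172209320831102400 + 269201031814790058166469010136732320 + 260517127562700056290131300132321600 + 252375967326365679531064697003186550 + 244728210740718234696790009215211200 + 237530322189520639558649126591234400 + 230743741555534335571259151545770560 + 224334193178991715138724175113943600 + 218271106876856803918758656867620800 + 212527130380097414341949218528999200 + 207077716780607737051130007797486400 + 201900773861092543624851757602549240 + 196976364742529310853513909856145600 + 192286451296278612976049292954808800 + 187814673359155854534745821025627200 + 183546158055538676022592506911408400 + 179467354543193372110979340091154880 + 175565890313993516195523267480477600 + 171830445839227696702001495831956800 + 168250644884243786354043131335457700 + 164816958253953096836613679675550400 + 161520619088874034899881406082039392 + 158353548126347093039099417727489600 + 155308287585455802788347505848114800 + 152377942536673617830076798190603200 + 149556128785994476759149450075962400 + 146836926444430940818074005529126720 + 144214838472208959732036969716106600 + 141684753586731609561299479019332800 + 139241913007650030086104660415551200 + 136881880583791554999899496679694400 + 134600515907395029083234505068366160 + 132393950072847569590066726296753600 + 130258563781350028145065650066160800 + 128190967530852408650699528636539200 + 126187983663182839765532348501593275 + 124246630068364642230678004678491840 + 122364105370359117348395004607605600 + 120537775439458234999911497076148800 + 118765161094760319779324563295617200 + 117043926875995677463682178320318400 + 115371870777767167785629575772885280 + 113746914851319742887240426818337600 + 112167096589495857569362087556971800 + 110630561019776736232795483617835200 + 109135553438428401959379328433810400 + 107680412725916023266587604054692928 + 106263565190048707170974609264499600 + 104883518888879243441481432520804800 + 103538858390303868525565003898743200 + 102228239929667110696127472203822400 + 100950386930546271812425878801274620 + 99704085857329651172766300050641600 + 98488182371264655426756954928072800 + 97301577764381948734868316916891200 = 40396858206405760012937642554863432949, so H_83 = 40396858206405760012937642554863432949/8076030954443701744994070304101969600; reducing by gcd(40396858206405760012937642554863432949, 8076030954443701744994070304101969600) = 11 gives 3672441655127796364812512959533039359/734184632222154704090370027645633600 ≈ 5.00207. (The PNT-adjacent estimate ln(83) + γ ≈ 4.99606 matches within O(1/n).)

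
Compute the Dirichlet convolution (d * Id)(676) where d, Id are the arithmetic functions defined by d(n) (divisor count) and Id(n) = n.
(d * Id)(676) = 2178

Divisors of 676: [1, 2, 4, 13, 26, 52, 169, 338, 676]. For each d | 676:
  d = 1: d(1) · Id(676/1) = 1 · 676 = 676
  d = 2: d(2) · Id(676/2) = 2 · 338 = 676
  d = 4: d(4) · Id(676/4) = 3 · 169 = 507
  d = 13: d(13) · Id(676/13) = 2 · 52 = 104
  d = 26: d(26) · Id(676/26) = 4 · 26 = 104
  d = 52: d(52) · Id(676/52) = 6 · 13 = 78
  d = 169: d(169) · Id(676/169) = 3 · 4 = 12
  d = 338: d(338) · Id(676/338) = 6 · 2 = 12
  d = 676: d(676) · Id(676/676) = 9 · 1 = 9
Summing: (d * Id)(676) = 676 + 676 + 507 + 104 + 104 + 78 + 12 + 12 + 9 = 2178.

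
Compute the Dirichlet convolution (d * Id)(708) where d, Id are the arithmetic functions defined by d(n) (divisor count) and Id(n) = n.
(d * Id)(708) = 3355

Divisors of 708: [1, 2, 3, 4, 6, 12, 59, 118, 177, 236, 354, 708]. For each d | 708:
  d = 1: d(1) · Id(708/1) = 1 · 708 = 708
  d = 2: d(2) · Id(708/2) = 2 · 354 = 708
  d = 3: d(3) · Id(708/3) = 2 · 236 = 472
  d = 4: d(4) · Id(708/4) = 3 · 177 = 531
  d = 6: d(6) · Id(708/6) = 4 · 118 = 472
  d = 12: d(12) · Id(708/12) = 6 · 59 = 354
  d = 59: d(59) · Id(708/59) = 2 · 12 = 24
  d = 118: d(118) · Id(708/118) = 4 · 6 = 24
  d = 177: d(177) · Id(708/177) = 4 · 4 = 16
  d = 236: d(236) · Id(708/236) = 6 · 3 = 18
  d = 354: d(354) · Id(708/354) = 8 · 2 = 16
  d = 708: d(708) · Id(708/708) = 12 · 1 = 12
Summing: (d * Id)(708) = 708 + 708 + 472 + 531 + 472 + 354 + 24 + 24 + 16 + 18 + 16 + 12 = 3355.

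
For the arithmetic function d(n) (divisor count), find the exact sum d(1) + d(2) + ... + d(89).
Σ_{n ≤ 89} d(n) = 413

Compute d(n) for each 1 ≤ n ≤ 89: d(1) = 1, d(2) = 2, d(3) = 2, d(4) = 3, d(5) = 2, d(6) = 4, d(7) = 2, d(8) = 4, d(9) = 3, d(10) = 4, d(11) = 2, d(12) = 6, d(13) = 2, d(14) = 4, d(15) = 4, d(16) = 5, d(17) = 2, d(18) = 6, d(19) = 2, d(20) = 6, d(21) = 4, d(22) = 4, d(23) = 2, d(24) = 8, d(25) = 3, d(26) = 4, d(27) = 4, d(28) = 6, d(29) = 2, d(30) = 8, d(31) = 2, d(32) = 6, d(33) = 4, d(34) = 4, d(35) = 4, d(36) = 9, d(37) = 2, d(38) = 4, d(39) = 4, d(40) = 8, d(41) = 2, d(42) = 8, d(43) = 2, d(44) = 6, d(45) = 6, d(46) = 4, d(47) = 2, d(48) = 10, d(49) = 3, d(50) = 6, d(51) = 4, d(52) = 6, d(53) = 2, d(54) = 8, d(55) = 4, d(56) = 8, d(57) = 4, d(58) = 4, d(59) = 2, d(60) = 12, d(61) = 2, d(62) = 4, d(63) = 6, d(64) = 7, d(65) = 4, d(66) = 8, d(67) = 2, d(68) = 6, d(69) = 4, d(70) = 8, d(71) = 2, d(72) = 12, d(73) = 2, d(74) = 4, d(75) = 6, d(76) = 6, d(77) = 4, d(78) = 8, d(79) = 2, d(80) = 10, d(81) = 5, d(82) = 4, d(83) = 2, d(84) = 12, d(85) = 4, d(86) = 4, d(87) = 4, d(88) = 8, d(89) = 2. Summing all 89 values: 413. (Dirichlet's divisor formula: Σ_{n ≤ x} d(n) = x ln(x) + (2γ − 1) x + O(√x). For x = 89, the asymptotic estimate is ≈ 413.23.)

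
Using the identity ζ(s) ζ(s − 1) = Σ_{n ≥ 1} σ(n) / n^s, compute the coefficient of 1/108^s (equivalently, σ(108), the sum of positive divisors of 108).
σ(108) = 280

In the product (Σ m^0/m^s)(Σ k / k^s) = Σ (Σ_{d | n} d) / n^s, the coefficient of 1/n^s is σ(n) = Σ_{d | n} d. For n = 108, divisors are [1, 2, 3, 4, 6, 9, 12, 18, 27, 36, 54, 108]; summing: σ(108) = 280.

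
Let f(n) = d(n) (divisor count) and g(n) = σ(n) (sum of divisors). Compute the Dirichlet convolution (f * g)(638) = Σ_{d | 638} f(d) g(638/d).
(d * σ)(638) = 2240

Divisors of 638: [1, 2, 11, 22, 29, 58, 319, 638]. For each d | 638:
  d = 1: d(1) · σ(638/1) = 1 · 1080 = 1080
  d = 2: d(2) · σ(638/2) = 2 · 360 = 720
  d = 11: d(11) · σ(638/11) = 2 · 90 = 180
  d = 22: d(22) · σ(638/22) = 4 · 30 = 120
  d = 29: d(29) · σ(638/29) = 2 · 36 = 72
  d = 58: d(58) · σ(638/58) = 4 · 12 = 48
  d = 319: d(319) · σ(638/319) = 4 · 3 = 12
  d = 638: d(638) · σ(638/638) = 8 · 1 = 8
Summing: (d * σ)(638) = 1080 + 720 + 180 + 120 + 72 + 48 + 12 + 8 = 2240.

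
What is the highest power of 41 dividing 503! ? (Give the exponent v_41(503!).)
v_41(503!) = 12

Legendre's formula: v_p(n!) = Σ_{k ≥ 1} ⌊n / p^k⌋. For p = 41, n = 503, the terms are:
  ⌊503/41^1⌋ = ⌊503/41⌋ = 12
(the next term ⌊503/41^2⌋ = 0, terminating the sum). Summing: v_41(503!) = 12 = 12.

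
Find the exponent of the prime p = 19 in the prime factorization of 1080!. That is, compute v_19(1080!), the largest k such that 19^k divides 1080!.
v_19(1080!) = 58

Legendre's formula: v_p(n!) = Σ_{k ≥ 1} ⌊n / p^k⌋. For p = 19, n = 1080, the terms are:
  ⌊1080/19^1⌋ = ⌊1080/19⌋ = 56
  ⌊1080/19^2⌋ = ⌊1080/361⌋ = 2
(the next term ⌊1080/19^3⌋ = 0, terminating the sum). Summing: v_19(1080!) = 56 + 2 = 58.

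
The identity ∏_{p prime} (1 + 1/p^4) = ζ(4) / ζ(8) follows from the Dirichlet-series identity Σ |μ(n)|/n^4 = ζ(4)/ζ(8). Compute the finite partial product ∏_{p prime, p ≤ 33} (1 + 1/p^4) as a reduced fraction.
∏ = 377183486665353545574471751056805902016576/349915921480385530721123181536044923530625

The primes p ≤ 33 are [2, 3, 5, 7, 11, 13, 17, 19, 23, 29, 31]. For each, (1 + 1/p^4) = (p^4 + 1)/p^4. Multiplying these fractions over p ∈ [2, 3, 5, 7, 11, 13, 17, 19, 23, 29, 31] gives 377183486665353545574471751056805902016576/349915921480385530721123181536044923530625. (In the limit P → ∞ this tends to ζ(4)/ζ(8).)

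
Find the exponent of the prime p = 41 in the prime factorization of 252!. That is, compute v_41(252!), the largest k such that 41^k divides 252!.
v_41(252!) = 6

Legendre's formula: v_p(n!) = Σ_{k ≥ 1} ⌊n / p^k⌋. For p = 41, n = 252, the terms are:
  ⌊252/41^1⌋ = ⌊252/41⌋ = 6
(the next term ⌊252/41^2⌋ = 0, terminating the sum). Summing: v_41(252!) = 6 = 6.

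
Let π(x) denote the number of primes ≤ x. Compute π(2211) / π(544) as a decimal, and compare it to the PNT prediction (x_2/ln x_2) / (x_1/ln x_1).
π(2211)/π(544) = 329/100 ≈ 3.2900;  PNT prediction ≈ 3.3243.

π(544) = 100 and π(2211) = 329, so π(2211)/π(544) ≈ 3.2900. The PNT-predicted ratio is (2211/ln(2211)) / (544/ln(544)) ≈ 3.3243. The two agree to within a few percent, as expected.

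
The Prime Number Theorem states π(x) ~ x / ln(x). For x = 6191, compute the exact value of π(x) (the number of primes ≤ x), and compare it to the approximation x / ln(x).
π(6191) = 804;  x/ln(x) ≈ 709.09;  relative error ≈ 11.80%.

Directly count primes up to 6191: π(6191) = 804. The PNT approximation gives 6191/ln(6191) ≈ 6191/8.73085 ≈ 709.09. Relative error (π(x) − x/ln(x)) / π(x) ≈ 11.80%; the approximation is known to undercount slightly (Li(x) is a better estimate).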